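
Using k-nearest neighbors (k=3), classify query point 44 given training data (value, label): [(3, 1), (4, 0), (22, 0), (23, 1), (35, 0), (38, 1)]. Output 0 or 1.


Distances from query 44:
Point 38 (class 1): distance = 6
Point 35 (class 0): distance = 9
Point 23 (class 1): distance = 21
K=3 nearest neighbors: classes = [1, 0, 1]
Votes for class 1: 2 / 3
Majority vote => class 1

1


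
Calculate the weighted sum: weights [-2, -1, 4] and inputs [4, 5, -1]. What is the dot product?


Element-wise products:
-2 * 4 = -8
-1 * 5 = -5
4 * -1 = -4
Sum = -8 + -5 + -4
= -17

-17


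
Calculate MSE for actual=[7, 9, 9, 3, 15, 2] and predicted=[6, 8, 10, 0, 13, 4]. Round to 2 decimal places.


Differences: [1, 1, -1, 3, 2, -2]
Squared errors: [1, 1, 1, 9, 4, 4]
Sum of squared errors = 20
MSE = 20 / 6 = 3.33

3.33


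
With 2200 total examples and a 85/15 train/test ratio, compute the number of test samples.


Train samples = 2200 * 85% = 1870
Test samples = 2200 - 1870
= 330

330


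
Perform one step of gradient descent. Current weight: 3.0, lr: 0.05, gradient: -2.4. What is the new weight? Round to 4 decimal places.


w_new = w_old - lr * gradient
= 3.0 - 0.05 * -2.4
= 3.0 - (-0.12)
= 3.1200

3.1200


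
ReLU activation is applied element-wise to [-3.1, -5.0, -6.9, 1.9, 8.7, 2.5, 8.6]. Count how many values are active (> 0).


ReLU(x) = max(0, x) for each element:
ReLU(-3.1) = 0
ReLU(-5.0) = 0
ReLU(-6.9) = 0
ReLU(1.9) = 1.9
ReLU(8.7) = 8.7
ReLU(2.5) = 2.5
ReLU(8.6) = 8.6
Active neurons (>0): 4

4


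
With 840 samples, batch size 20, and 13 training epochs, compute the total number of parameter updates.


Iterations per epoch = 840 / 20 = 42
Total updates = iterations_per_epoch * epochs
= 42 * 13
= 546

546


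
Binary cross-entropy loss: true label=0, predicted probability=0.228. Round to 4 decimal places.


For y=0: Loss = -log(1-p)
= -log(1 - 0.228)
= -log(0.772)
= -(-0.2588)
= 0.2588

0.2588


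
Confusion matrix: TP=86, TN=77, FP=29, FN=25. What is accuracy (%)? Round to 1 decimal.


Accuracy = (TP + TN) / (TP + TN + FP + FN) * 100
= (86 + 77) / (86 + 77 + 29 + 25)
= 163 / 217
= 0.7512
= 75.1%

75.1


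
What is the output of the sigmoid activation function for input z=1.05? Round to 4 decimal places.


sigmoid(z) = 1 / (1 + exp(-z))
exp(-(1.05)) = exp(-1.05) = 0.3499
1 + 0.3499 = 1.3499
1 / 1.3499 = 0.7408

0.7408


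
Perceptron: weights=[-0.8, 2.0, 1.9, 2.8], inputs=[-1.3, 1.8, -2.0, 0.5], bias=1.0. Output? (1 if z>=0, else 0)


z = w . x + b
= -0.8*-1.3 + 2.0*1.8 + 1.9*-2.0 + 2.8*0.5 + 1.0
= 1.04 + 3.6 + -3.8 + 1.4 + 1.0
= 2.24 + 1.0
= 3.24
Since z = 3.24 >= 0, output = 1

1


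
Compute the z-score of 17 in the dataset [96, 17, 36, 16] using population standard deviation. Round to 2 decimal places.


Mean = (96 + 17 + 36 + 16) / 4 = 41.25
Variance = sum((x_i - mean)^2) / n = 1062.6875
Std = sqrt(1062.6875) = 32.5989
Z = (x - mean) / std
= (17 - 41.25) / 32.5989
= -24.25 / 32.5989
= -0.74

-0.74


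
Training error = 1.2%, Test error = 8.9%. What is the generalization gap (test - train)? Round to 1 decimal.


Generalization gap = test_error - train_error
= 8.9 - 1.2
= 7.7%
A moderate gap.

7.7


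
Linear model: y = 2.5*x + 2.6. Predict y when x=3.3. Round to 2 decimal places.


y = 2.5 * 3.3 + (2.6)
= 8.25 + (2.6)
= 10.85

10.85


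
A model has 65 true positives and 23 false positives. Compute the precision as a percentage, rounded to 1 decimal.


Precision = TP / (TP + FP) * 100
= 65 / (65 + 23)
= 65 / 88
= 0.7386
= 73.9%

73.9


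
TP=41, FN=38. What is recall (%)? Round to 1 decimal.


Recall = TP / (TP + FN) * 100
= 41 / (41 + 38)
= 41 / 79
= 0.519
= 51.9%

51.9


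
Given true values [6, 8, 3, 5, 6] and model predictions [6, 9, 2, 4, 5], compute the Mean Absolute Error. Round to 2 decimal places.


Absolute errors: [0, 1, 1, 1, 1]
Sum of absolute errors = 4
MAE = 4 / 5 = 0.80

0.80


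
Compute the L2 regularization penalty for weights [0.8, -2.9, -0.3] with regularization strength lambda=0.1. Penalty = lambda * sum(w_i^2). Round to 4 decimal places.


Squaring each weight:
0.8^2 = 0.64
(-2.9)^2 = 8.41
(-0.3)^2 = 0.09
Sum of squares = 9.14
Penalty = 0.1 * 9.14 = 0.9140

0.9140


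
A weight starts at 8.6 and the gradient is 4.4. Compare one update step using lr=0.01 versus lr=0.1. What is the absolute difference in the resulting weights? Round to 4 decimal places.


With lr=0.01: w_new = 8.6 - 0.01 * 4.4 = 8.556
With lr=0.1: w_new = 8.6 - 0.1 * 4.4 = 8.16
Absolute difference = |8.556 - 8.16|
= 0.3960

0.3960


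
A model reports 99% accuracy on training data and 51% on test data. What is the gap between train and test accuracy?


Gap = train_accuracy - test_accuracy
= 99 - 51
= 48%
This large gap strongly indicates overfitting.

48


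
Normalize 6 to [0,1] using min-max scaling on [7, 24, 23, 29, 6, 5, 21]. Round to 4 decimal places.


Min = 5, Max = 29
Range = 29 - 5 = 24
Scaled = (x - min) / (max - min)
= (6 - 5) / 24
= 1 / 24
= 0.0417

0.0417


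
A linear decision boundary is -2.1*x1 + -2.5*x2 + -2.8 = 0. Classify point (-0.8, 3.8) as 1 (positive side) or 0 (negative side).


Compute -2.1 * -0.8 + -2.5 * 3.8 + -2.8
= 1.68 + -9.5 + -2.8
= -10.62
Since -10.62 < 0, the point is on the negative side.

0


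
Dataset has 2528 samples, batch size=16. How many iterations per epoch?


Iterations per epoch = dataset_size / batch_size
= 2528 / 16
= 158

158


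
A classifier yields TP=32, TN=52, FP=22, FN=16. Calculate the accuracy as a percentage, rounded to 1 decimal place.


Accuracy = (TP + TN) / (TP + TN + FP + FN) * 100
= (32 + 52) / (32 + 52 + 22 + 16)
= 84 / 122
= 0.6885
= 68.9%

68.9


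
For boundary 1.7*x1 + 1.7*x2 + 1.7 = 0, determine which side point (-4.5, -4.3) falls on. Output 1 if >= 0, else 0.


Compute 1.7 * -4.5 + 1.7 * -4.3 + 1.7
= -7.65 + -7.31 + 1.7
= -13.26
Since -13.26 < 0, the point is on the negative side.

0


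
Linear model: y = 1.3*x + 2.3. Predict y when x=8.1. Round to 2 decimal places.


y = 1.3 * 8.1 + (2.3)
= 10.53 + (2.3)
= 12.83

12.83


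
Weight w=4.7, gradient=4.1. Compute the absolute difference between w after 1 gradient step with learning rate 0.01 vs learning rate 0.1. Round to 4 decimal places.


With lr=0.01: w_new = 4.7 - 0.01 * 4.1 = 4.659
With lr=0.1: w_new = 4.7 - 0.1 * 4.1 = 4.29
Absolute difference = |4.659 - 4.29|
= 0.3690

0.3690


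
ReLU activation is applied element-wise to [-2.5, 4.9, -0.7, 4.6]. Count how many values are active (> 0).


ReLU(x) = max(0, x) for each element:
ReLU(-2.5) = 0
ReLU(4.9) = 4.9
ReLU(-0.7) = 0
ReLU(4.6) = 4.6
Active neurons (>0): 2

2


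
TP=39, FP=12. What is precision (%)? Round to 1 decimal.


Precision = TP / (TP + FP) * 100
= 39 / (39 + 12)
= 39 / 51
= 0.7647
= 76.5%

76.5


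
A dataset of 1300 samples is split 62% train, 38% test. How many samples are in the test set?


Train samples = 1300 * 62% = 806
Test samples = 1300 - 806
= 494

494


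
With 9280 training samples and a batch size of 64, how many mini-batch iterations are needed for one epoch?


Iterations per epoch = dataset_size / batch_size
= 9280 / 64
= 145

145


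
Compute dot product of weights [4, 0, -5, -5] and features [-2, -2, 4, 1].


Element-wise products:
4 * -2 = -8
0 * -2 = 0
-5 * 4 = -20
-5 * 1 = -5
Sum = -8 + 0 + -20 + -5
= -33

-33


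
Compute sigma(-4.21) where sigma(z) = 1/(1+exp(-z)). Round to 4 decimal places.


sigmoid(z) = 1 / (1 + exp(-z))
exp(-(-4.21)) = exp(4.21) = 67.3565
1 + 67.3565 = 68.3565
1 / 68.3565 = 0.0146

0.0146


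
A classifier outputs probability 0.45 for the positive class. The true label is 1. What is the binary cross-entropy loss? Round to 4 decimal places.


For y=1: Loss = -log(p)
= -log(0.45)
= -(-0.7985)
= 0.7985

0.7985


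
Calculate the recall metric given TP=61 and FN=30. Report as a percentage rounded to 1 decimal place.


Recall = TP / (TP + FN) * 100
= 61 / (61 + 30)
= 61 / 91
= 0.6703
= 67.0%

67.0


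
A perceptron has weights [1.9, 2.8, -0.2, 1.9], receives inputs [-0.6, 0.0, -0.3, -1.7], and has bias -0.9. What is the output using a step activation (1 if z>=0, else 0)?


z = w . x + b
= 1.9*-0.6 + 2.8*0.0 + -0.2*-0.3 + 1.9*-1.7 + -0.9
= -1.14 + 0.0 + 0.06 + -3.23 + -0.9
= -4.31 + -0.9
= -5.21
Since z = -5.21 < 0, output = 0

0


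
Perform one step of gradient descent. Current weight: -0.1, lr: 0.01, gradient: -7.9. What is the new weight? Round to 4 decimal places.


w_new = w_old - lr * gradient
= -0.1 - 0.01 * -7.9
= -0.1 - (-0.079)
= -0.0210

-0.0210


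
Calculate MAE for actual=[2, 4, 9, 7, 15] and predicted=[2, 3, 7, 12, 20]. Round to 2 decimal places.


Absolute errors: [0, 1, 2, 5, 5]
Sum of absolute errors = 13
MAE = 13 / 5 = 2.60

2.60


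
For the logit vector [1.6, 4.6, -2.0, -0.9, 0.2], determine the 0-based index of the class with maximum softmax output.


Softmax is a monotonic transformation, so it preserves the argmax.
We need to find the index of the maximum logit.
Index 0: 1.6
Index 1: 4.6
Index 2: -2.0
Index 3: -0.9
Index 4: 0.2
Maximum logit = 4.6 at index 1

1


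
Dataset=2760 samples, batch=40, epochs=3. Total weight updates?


Iterations per epoch = 2760 / 40 = 69
Total updates = iterations_per_epoch * epochs
= 69 * 3
= 207

207


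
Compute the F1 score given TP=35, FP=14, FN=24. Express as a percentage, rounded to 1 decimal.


Precision = TP / (TP + FP) = 35 / 49 = 0.7143
Recall = TP / (TP + FN) = 35 / 59 = 0.5932
F1 = 2 * P * R / (P + R)
= 2 * 0.7143 * 0.5932 / (0.7143 + 0.5932)
= 0.8475 / 1.3075
= 0.6481
As percentage: 64.8%

64.8


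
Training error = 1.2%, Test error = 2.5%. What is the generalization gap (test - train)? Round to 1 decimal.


Generalization gap = test_error - train_error
= 2.5 - 1.2
= 1.3%
A small gap suggests good generalization.

1.3


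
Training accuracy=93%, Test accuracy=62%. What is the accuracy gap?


Gap = train_accuracy - test_accuracy
= 93 - 62
= 31%
This large gap strongly indicates overfitting.

31


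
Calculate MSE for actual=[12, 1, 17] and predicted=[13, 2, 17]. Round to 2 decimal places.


Differences: [-1, -1, 0]
Squared errors: [1, 1, 0]
Sum of squared errors = 2
MSE = 2 / 3 = 0.67

0.67


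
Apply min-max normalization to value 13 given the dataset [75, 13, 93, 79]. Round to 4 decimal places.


Min = 13, Max = 93
Range = 93 - 13 = 80
Scaled = (x - min) / (max - min)
= (13 - 13) / 80
= 0 / 80
= 0.0000

0.0000


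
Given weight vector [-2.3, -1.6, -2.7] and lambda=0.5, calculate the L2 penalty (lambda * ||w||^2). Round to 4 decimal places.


Squaring each weight:
(-2.3)^2 = 5.29
(-1.6)^2 = 2.56
(-2.7)^2 = 7.29
Sum of squares = 15.14
Penalty = 0.5 * 15.14 = 7.5700

7.5700


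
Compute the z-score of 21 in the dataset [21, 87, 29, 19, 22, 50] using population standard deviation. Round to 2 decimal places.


Mean = (21 + 87 + 29 + 19 + 22 + 50) / 6 = 38.0
Variance = sum((x_i - mean)^2) / n = 588.6667
Std = sqrt(588.6667) = 24.2625
Z = (x - mean) / std
= (21 - 38.0) / 24.2625
= -17.0 / 24.2625
= -0.70

-0.70


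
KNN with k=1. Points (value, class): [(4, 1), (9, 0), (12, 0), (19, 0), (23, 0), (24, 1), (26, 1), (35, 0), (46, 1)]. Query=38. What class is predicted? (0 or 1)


Distances from query 38:
Point 35 (class 0): distance = 3
K=1 nearest neighbors: classes = [0]
Votes for class 1: 0 / 1
Majority vote => class 0

0


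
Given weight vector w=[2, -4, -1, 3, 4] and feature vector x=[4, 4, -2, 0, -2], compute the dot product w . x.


Element-wise products:
2 * 4 = 8
-4 * 4 = -16
-1 * -2 = 2
3 * 0 = 0
4 * -2 = -8
Sum = 8 + -16 + 2 + 0 + -8
= -14

-14


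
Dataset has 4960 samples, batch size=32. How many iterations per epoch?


Iterations per epoch = dataset_size / batch_size
= 4960 / 32
= 155

155


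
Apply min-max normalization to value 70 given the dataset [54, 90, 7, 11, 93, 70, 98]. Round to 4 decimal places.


Min = 7, Max = 98
Range = 98 - 7 = 91
Scaled = (x - min) / (max - min)
= (70 - 7) / 91
= 63 / 91
= 0.6923

0.6923


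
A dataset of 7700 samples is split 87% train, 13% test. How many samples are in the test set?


Train samples = 7700 * 87% = 6699
Test samples = 7700 - 6699
= 1001

1001


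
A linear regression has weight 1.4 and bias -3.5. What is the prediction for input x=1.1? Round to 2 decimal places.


y = 1.4 * 1.1 + (-3.5)
= 1.54 + (-3.5)
= -1.96

-1.96


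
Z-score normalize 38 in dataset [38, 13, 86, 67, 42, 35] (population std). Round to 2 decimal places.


Mean = (38 + 13 + 86 + 67 + 42 + 35) / 6 = 46.8333
Variance = sum((x_i - mean)^2) / n = 554.4722
Std = sqrt(554.4722) = 23.5472
Z = (x - mean) / std
= (38 - 46.8333) / 23.5472
= -8.8333 / 23.5472
= -0.38

-0.38


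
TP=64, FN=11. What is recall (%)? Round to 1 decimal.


Recall = TP / (TP + FN) * 100
= 64 / (64 + 11)
= 64 / 75
= 0.8533
= 85.3%

85.3


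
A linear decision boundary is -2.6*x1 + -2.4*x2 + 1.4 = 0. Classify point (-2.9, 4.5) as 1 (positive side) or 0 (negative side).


Compute -2.6 * -2.9 + -2.4 * 4.5 + 1.4
= 7.54 + -10.8 + 1.4
= -1.86
Since -1.86 < 0, the point is on the negative side.

0


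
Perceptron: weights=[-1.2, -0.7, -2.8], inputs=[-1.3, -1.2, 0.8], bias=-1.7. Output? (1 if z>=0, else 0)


z = w . x + b
= -1.2*-1.3 + -0.7*-1.2 + -2.8*0.8 + -1.7
= 1.56 + 0.84 + -2.24 + -1.7
= 0.16 + -1.7
= -1.54
Since z = -1.54 < 0, output = 0

0


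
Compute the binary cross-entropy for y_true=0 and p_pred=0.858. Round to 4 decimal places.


For y=0: Loss = -log(1-p)
= -log(1 - 0.858)
= -log(0.142)
= -(-1.9519)
= 1.9519

1.9519


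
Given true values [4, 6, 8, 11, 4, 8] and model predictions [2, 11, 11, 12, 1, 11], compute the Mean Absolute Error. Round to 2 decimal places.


Absolute errors: [2, 5, 3, 1, 3, 3]
Sum of absolute errors = 17
MAE = 17 / 6 = 2.83

2.83


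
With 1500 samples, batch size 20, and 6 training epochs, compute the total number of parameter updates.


Iterations per epoch = 1500 / 20 = 75
Total updates = iterations_per_epoch * epochs
= 75 * 6
= 450

450


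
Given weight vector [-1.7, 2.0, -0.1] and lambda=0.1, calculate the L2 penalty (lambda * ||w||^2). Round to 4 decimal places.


Squaring each weight:
(-1.7)^2 = 2.89
2.0^2 = 4.0
(-0.1)^2 = 0.01
Sum of squares = 6.9
Penalty = 0.1 * 6.9 = 0.6900

0.6900


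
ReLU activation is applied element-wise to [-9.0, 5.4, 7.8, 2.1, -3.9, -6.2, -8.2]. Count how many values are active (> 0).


ReLU(x) = max(0, x) for each element:
ReLU(-9.0) = 0
ReLU(5.4) = 5.4
ReLU(7.8) = 7.8
ReLU(2.1) = 2.1
ReLU(-3.9) = 0
ReLU(-6.2) = 0
ReLU(-8.2) = 0
Active neurons (>0): 3

3


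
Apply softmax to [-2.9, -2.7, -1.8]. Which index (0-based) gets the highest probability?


Softmax is a monotonic transformation, so it preserves the argmax.
We need to find the index of the maximum logit.
Index 0: -2.9
Index 1: -2.7
Index 2: -1.8
Maximum logit = -1.8 at index 2

2


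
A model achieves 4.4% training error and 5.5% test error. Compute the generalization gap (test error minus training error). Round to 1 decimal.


Generalization gap = test_error - train_error
= 5.5 - 4.4
= 1.1%
A small gap suggests good generalization.

1.1


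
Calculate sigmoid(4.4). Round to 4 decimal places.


sigmoid(z) = 1 / (1 + exp(-z))
exp(-(4.4)) = exp(-4.4) = 0.0123
1 + 0.0123 = 1.0123
1 / 1.0123 = 0.9879

0.9879


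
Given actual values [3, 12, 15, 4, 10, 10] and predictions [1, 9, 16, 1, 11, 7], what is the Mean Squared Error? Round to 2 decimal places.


Differences: [2, 3, -1, 3, -1, 3]
Squared errors: [4, 9, 1, 9, 1, 9]
Sum of squared errors = 33
MSE = 33 / 6 = 5.50

5.50


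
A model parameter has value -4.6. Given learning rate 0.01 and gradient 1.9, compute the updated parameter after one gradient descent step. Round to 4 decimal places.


w_new = w_old - lr * gradient
= -4.6 - 0.01 * 1.9
= -4.6 - (0.019)
= -4.6190

-4.6190


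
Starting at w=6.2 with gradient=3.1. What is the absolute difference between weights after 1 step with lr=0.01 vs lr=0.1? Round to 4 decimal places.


With lr=0.01: w_new = 6.2 - 0.01 * 3.1 = 6.169
With lr=0.1: w_new = 6.2 - 0.1 * 3.1 = 5.89
Absolute difference = |6.169 - 5.89|
= 0.2790

0.2790


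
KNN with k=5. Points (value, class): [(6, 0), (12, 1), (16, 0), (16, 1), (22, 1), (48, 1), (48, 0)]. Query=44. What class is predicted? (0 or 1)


Distances from query 44:
Point 48 (class 0): distance = 4
Point 48 (class 1): distance = 4
Point 22 (class 1): distance = 22
Point 16 (class 0): distance = 28
Point 16 (class 1): distance = 28
K=5 nearest neighbors: classes = [0, 1, 1, 0, 1]
Votes for class 1: 3 / 5
Majority vote => class 1

1


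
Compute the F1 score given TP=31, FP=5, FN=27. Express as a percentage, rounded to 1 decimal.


Precision = TP / (TP + FP) = 31 / 36 = 0.8611
Recall = TP / (TP + FN) = 31 / 58 = 0.5345
F1 = 2 * P * R / (P + R)
= 2 * 0.8611 * 0.5345 / (0.8611 + 0.5345)
= 0.9205 / 1.3956
= 0.6596
As percentage: 66.0%

66.0


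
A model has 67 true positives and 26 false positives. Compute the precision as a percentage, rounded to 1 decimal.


Precision = TP / (TP + FP) * 100
= 67 / (67 + 26)
= 67 / 93
= 0.7204
= 72.0%

72.0


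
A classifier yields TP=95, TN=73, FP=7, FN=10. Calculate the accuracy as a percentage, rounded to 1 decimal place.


Accuracy = (TP + TN) / (TP + TN + FP + FN) * 100
= (95 + 73) / (95 + 73 + 7 + 10)
= 168 / 185
= 0.9081
= 90.8%

90.8


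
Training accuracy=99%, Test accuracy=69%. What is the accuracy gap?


Gap = train_accuracy - test_accuracy
= 99 - 69
= 30%
This large gap strongly indicates overfitting.

30


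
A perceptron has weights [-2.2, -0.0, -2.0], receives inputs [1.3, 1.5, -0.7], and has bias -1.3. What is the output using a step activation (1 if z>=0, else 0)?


z = w . x + b
= -2.2*1.3 + -0.0*1.5 + -2.0*-0.7 + -1.3
= -2.86 + -0.0 + 1.4 + -1.3
= -1.46 + -1.3
= -2.76
Since z = -2.76 < 0, output = 0

0


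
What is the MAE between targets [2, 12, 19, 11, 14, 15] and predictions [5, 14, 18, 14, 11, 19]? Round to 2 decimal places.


Absolute errors: [3, 2, 1, 3, 3, 4]
Sum of absolute errors = 16
MAE = 16 / 6 = 2.67

2.67


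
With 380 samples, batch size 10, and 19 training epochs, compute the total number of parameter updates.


Iterations per epoch = 380 / 10 = 38
Total updates = iterations_per_epoch * epochs
= 38 * 19
= 722

722


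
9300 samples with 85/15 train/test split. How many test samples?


Train samples = 9300 * 85% = 7905
Test samples = 9300 - 7905
= 1395

1395


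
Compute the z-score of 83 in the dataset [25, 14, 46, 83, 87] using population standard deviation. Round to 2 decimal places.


Mean = (25 + 14 + 46 + 83 + 87) / 5 = 51.0
Variance = sum((x_i - mean)^2) / n = 878.0
Std = sqrt(878.0) = 29.6311
Z = (x - mean) / std
= (83 - 51.0) / 29.6311
= 32.0 / 29.6311
= 1.08

1.08


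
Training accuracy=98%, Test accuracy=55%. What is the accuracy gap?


Gap = train_accuracy - test_accuracy
= 98 - 55
= 43%
This large gap strongly indicates overfitting.

43


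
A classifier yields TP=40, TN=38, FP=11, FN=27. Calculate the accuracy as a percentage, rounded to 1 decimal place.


Accuracy = (TP + TN) / (TP + TN + FP + FN) * 100
= (40 + 38) / (40 + 38 + 11 + 27)
= 78 / 116
= 0.6724
= 67.2%

67.2


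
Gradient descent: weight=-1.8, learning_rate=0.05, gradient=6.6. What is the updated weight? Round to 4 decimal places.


w_new = w_old - lr * gradient
= -1.8 - 0.05 * 6.6
= -1.8 - (0.33)
= -2.1300

-2.1300


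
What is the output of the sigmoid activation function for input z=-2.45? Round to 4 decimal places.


sigmoid(z) = 1 / (1 + exp(-z))
exp(-(-2.45)) = exp(2.45) = 11.5883
1 + 11.5883 = 12.5883
1 / 12.5883 = 0.0794

0.0794


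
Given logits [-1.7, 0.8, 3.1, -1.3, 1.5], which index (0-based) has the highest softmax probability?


Softmax is a monotonic transformation, so it preserves the argmax.
We need to find the index of the maximum logit.
Index 0: -1.7
Index 1: 0.8
Index 2: 3.1
Index 3: -1.3
Index 4: 1.5
Maximum logit = 3.1 at index 2

2


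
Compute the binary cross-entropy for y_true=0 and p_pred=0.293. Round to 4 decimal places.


For y=0: Loss = -log(1-p)
= -log(1 - 0.293)
= -log(0.707)
= -(-0.3467)
= 0.3467

0.3467


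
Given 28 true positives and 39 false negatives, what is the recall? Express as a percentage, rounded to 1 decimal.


Recall = TP / (TP + FN) * 100
= 28 / (28 + 39)
= 28 / 67
= 0.4179
= 41.8%

41.8


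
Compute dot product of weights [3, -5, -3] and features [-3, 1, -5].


Element-wise products:
3 * -3 = -9
-5 * 1 = -5
-3 * -5 = 15
Sum = -9 + -5 + 15
= 1

1


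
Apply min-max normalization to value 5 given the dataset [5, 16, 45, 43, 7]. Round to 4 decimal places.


Min = 5, Max = 45
Range = 45 - 5 = 40
Scaled = (x - min) / (max - min)
= (5 - 5) / 40
= 0 / 40
= 0.0000

0.0000


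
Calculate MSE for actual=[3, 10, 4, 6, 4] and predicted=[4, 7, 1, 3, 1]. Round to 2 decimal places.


Differences: [-1, 3, 3, 3, 3]
Squared errors: [1, 9, 9, 9, 9]
Sum of squared errors = 37
MSE = 37 / 5 = 7.40

7.40


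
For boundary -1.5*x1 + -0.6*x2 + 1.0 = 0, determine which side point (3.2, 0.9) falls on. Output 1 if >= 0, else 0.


Compute -1.5 * 3.2 + -0.6 * 0.9 + 1.0
= -4.8 + -0.54 + 1.0
= -4.34
Since -4.34 < 0, the point is on the negative side.

0


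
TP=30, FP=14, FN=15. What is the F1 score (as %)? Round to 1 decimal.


Precision = TP / (TP + FP) = 30 / 44 = 0.6818
Recall = TP / (TP + FN) = 30 / 45 = 0.6667
F1 = 2 * P * R / (P + R)
= 2 * 0.6818 * 0.6667 / (0.6818 + 0.6667)
= 0.9091 / 1.3485
= 0.6742
As percentage: 67.4%

67.4


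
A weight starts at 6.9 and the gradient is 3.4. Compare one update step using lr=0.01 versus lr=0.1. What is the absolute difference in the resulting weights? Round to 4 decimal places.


With lr=0.01: w_new = 6.9 - 0.01 * 3.4 = 6.866
With lr=0.1: w_new = 6.9 - 0.1 * 3.4 = 6.56
Absolute difference = |6.866 - 6.56|
= 0.3060

0.3060


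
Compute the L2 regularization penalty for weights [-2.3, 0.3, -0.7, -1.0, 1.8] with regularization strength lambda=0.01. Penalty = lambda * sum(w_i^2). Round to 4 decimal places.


Squaring each weight:
(-2.3)^2 = 5.29
0.3^2 = 0.09
(-0.7)^2 = 0.49
(-1.0)^2 = 1.0
1.8^2 = 3.24
Sum of squares = 10.11
Penalty = 0.01 * 10.11 = 0.1011

0.1011


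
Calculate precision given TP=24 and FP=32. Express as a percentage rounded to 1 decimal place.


Precision = TP / (TP + FP) * 100
= 24 / (24 + 32)
= 24 / 56
= 0.4286
= 42.9%

42.9


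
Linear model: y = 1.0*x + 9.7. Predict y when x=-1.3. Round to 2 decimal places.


y = 1.0 * -1.3 + (9.7)
= -1.3 + (9.7)
= 8.40

8.40


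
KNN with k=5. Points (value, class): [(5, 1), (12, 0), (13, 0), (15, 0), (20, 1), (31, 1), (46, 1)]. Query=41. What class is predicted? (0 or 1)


Distances from query 41:
Point 46 (class 1): distance = 5
Point 31 (class 1): distance = 10
Point 20 (class 1): distance = 21
Point 15 (class 0): distance = 26
Point 13 (class 0): distance = 28
K=5 nearest neighbors: classes = [1, 1, 1, 0, 0]
Votes for class 1: 3 / 5
Majority vote => class 1

1


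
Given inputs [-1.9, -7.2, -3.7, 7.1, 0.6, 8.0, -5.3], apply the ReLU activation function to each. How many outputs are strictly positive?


ReLU(x) = max(0, x) for each element:
ReLU(-1.9) = 0
ReLU(-7.2) = 0
ReLU(-3.7) = 0
ReLU(7.1) = 7.1
ReLU(0.6) = 0.6
ReLU(8.0) = 8.0
ReLU(-5.3) = 0
Active neurons (>0): 3

3


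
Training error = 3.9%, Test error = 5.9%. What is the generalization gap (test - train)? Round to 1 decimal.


Generalization gap = test_error - train_error
= 5.9 - 3.9
= 2.0%
A moderate gap.

2.0


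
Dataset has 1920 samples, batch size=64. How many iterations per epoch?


Iterations per epoch = dataset_size / batch_size
= 1920 / 64
= 30

30


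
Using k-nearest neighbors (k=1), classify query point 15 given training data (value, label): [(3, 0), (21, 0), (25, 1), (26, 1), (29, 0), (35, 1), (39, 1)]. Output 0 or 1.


Distances from query 15:
Point 21 (class 0): distance = 6
K=1 nearest neighbors: classes = [0]
Votes for class 1: 0 / 1
Majority vote => class 0

0


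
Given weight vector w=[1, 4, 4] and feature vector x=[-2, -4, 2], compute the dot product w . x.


Element-wise products:
1 * -2 = -2
4 * -4 = -16
4 * 2 = 8
Sum = -2 + -16 + 8
= -10

-10


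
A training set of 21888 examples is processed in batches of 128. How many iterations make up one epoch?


Iterations per epoch = dataset_size / batch_size
= 21888 / 128
= 171

171


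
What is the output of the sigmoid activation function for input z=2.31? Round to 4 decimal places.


sigmoid(z) = 1 / (1 + exp(-z))
exp(-(2.31)) = exp(-2.31) = 0.0993
1 + 0.0993 = 1.0993
1 / 1.0993 = 0.9097

0.9097


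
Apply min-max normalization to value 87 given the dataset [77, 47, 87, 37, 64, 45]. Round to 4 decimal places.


Min = 37, Max = 87
Range = 87 - 37 = 50
Scaled = (x - min) / (max - min)
= (87 - 37) / 50
= 50 / 50
= 1.0000

1.0000


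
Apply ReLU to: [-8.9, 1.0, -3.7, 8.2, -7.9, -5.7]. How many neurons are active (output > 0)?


ReLU(x) = max(0, x) for each element:
ReLU(-8.9) = 0
ReLU(1.0) = 1.0
ReLU(-3.7) = 0
ReLU(8.2) = 8.2
ReLU(-7.9) = 0
ReLU(-5.7) = 0
Active neurons (>0): 2

2


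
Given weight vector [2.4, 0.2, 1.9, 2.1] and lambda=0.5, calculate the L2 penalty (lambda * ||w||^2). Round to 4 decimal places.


Squaring each weight:
2.4^2 = 5.76
0.2^2 = 0.04
1.9^2 = 3.61
2.1^2 = 4.41
Sum of squares = 13.82
Penalty = 0.5 * 13.82 = 6.9100

6.9100


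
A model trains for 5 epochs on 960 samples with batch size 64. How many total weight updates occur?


Iterations per epoch = 960 / 64 = 15
Total updates = iterations_per_epoch * epochs
= 15 * 5
= 75

75


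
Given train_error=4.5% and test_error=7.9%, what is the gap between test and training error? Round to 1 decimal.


Generalization gap = test_error - train_error
= 7.9 - 4.5
= 3.4%
A moderate gap.

3.4


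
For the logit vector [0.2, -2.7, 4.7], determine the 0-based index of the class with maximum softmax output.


Softmax is a monotonic transformation, so it preserves the argmax.
We need to find the index of the maximum logit.
Index 0: 0.2
Index 1: -2.7
Index 2: 4.7
Maximum logit = 4.7 at index 2

2


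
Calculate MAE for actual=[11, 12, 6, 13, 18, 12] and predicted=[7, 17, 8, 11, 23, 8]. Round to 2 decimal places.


Absolute errors: [4, 5, 2, 2, 5, 4]
Sum of absolute errors = 22
MAE = 22 / 6 = 3.67

3.67


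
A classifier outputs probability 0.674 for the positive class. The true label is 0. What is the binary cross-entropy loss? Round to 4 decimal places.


For y=0: Loss = -log(1-p)
= -log(1 - 0.674)
= -log(0.326)
= -(-1.1209)
= 1.1209

1.1209


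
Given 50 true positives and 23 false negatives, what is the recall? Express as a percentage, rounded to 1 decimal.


Recall = TP / (TP + FN) * 100
= 50 / (50 + 23)
= 50 / 73
= 0.6849
= 68.5%

68.5


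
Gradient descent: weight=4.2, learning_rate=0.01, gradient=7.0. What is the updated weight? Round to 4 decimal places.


w_new = w_old - lr * gradient
= 4.2 - 0.01 * 7.0
= 4.2 - (0.07)
= 4.1300

4.1300


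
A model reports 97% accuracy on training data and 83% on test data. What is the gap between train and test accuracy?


Gap = train_accuracy - test_accuracy
= 97 - 83
= 14%
This gap suggests the model is overfitting.

14


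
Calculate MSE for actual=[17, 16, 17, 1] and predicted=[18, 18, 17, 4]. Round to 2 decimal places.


Differences: [-1, -2, 0, -3]
Squared errors: [1, 4, 0, 9]
Sum of squared errors = 14
MSE = 14 / 4 = 3.50

3.50


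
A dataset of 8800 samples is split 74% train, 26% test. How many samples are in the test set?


Train samples = 8800 * 74% = 6512
Test samples = 8800 - 6512
= 2288

2288


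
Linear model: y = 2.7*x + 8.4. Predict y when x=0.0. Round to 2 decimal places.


y = 2.7 * 0.0 + (8.4)
= 0.0 + (8.4)
= 8.40

8.40


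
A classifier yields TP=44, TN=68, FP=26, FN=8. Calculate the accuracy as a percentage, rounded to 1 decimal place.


Accuracy = (TP + TN) / (TP + TN + FP + FN) * 100
= (44 + 68) / (44 + 68 + 26 + 8)
= 112 / 146
= 0.7671
= 76.7%

76.7


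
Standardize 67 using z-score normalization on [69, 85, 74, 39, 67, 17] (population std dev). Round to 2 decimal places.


Mean = (69 + 85 + 74 + 39 + 67 + 17) / 6 = 58.5
Variance = sum((x_i - mean)^2) / n = 537.9167
Std = sqrt(537.9167) = 23.193
Z = (x - mean) / std
= (67 - 58.5) / 23.193
= 8.5 / 23.193
= 0.37

0.37


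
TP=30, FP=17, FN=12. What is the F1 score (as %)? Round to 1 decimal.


Precision = TP / (TP + FP) = 30 / 47 = 0.6383
Recall = TP / (TP + FN) = 30 / 42 = 0.7143
F1 = 2 * P * R / (P + R)
= 2 * 0.6383 * 0.7143 / (0.6383 + 0.7143)
= 0.9119 / 1.3526
= 0.6742
As percentage: 67.4%

67.4


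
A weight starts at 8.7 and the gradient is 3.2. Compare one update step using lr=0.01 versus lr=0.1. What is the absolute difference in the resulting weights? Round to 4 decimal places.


With lr=0.01: w_new = 8.7 - 0.01 * 3.2 = 8.668
With lr=0.1: w_new = 8.7 - 0.1 * 3.2 = 8.38
Absolute difference = |8.668 - 8.38|
= 0.2880

0.2880


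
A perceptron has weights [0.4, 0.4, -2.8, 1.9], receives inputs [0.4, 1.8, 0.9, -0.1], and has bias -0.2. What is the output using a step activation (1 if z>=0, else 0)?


z = w . x + b
= 0.4*0.4 + 0.4*1.8 + -2.8*0.9 + 1.9*-0.1 + -0.2
= 0.16 + 0.72 + -2.52 + -0.19 + -0.2
= -1.83 + -0.2
= -2.03
Since z = -2.03 < 0, output = 0

0


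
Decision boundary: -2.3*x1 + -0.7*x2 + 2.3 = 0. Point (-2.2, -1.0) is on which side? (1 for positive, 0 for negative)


Compute -2.3 * -2.2 + -0.7 * -1.0 + 2.3
= 5.06 + 0.7 + 2.3
= 8.06
Since 8.06 >= 0, the point is on the positive side.

1


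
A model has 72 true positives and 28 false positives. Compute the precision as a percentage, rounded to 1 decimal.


Precision = TP / (TP + FP) * 100
= 72 / (72 + 28)
= 72 / 100
= 0.72
= 72.0%

72.0


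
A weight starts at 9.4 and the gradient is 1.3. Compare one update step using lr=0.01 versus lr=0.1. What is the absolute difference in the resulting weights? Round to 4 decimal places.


With lr=0.01: w_new = 9.4 - 0.01 * 1.3 = 9.387
With lr=0.1: w_new = 9.4 - 0.1 * 1.3 = 9.27
Absolute difference = |9.387 - 9.27|
= 0.1170

0.1170


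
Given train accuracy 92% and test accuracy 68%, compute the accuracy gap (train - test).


Gap = train_accuracy - test_accuracy
= 92 - 68
= 24%
This large gap strongly indicates overfitting.

24


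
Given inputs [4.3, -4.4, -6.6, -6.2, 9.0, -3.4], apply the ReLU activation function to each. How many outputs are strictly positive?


ReLU(x) = max(0, x) for each element:
ReLU(4.3) = 4.3
ReLU(-4.4) = 0
ReLU(-6.6) = 0
ReLU(-6.2) = 0
ReLU(9.0) = 9.0
ReLU(-3.4) = 0
Active neurons (>0): 2

2


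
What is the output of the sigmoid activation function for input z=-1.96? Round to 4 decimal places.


sigmoid(z) = 1 / (1 + exp(-z))
exp(-(-1.96)) = exp(1.96) = 7.0993
1 + 7.0993 = 8.0993
1 / 8.0993 = 0.1235

0.1235


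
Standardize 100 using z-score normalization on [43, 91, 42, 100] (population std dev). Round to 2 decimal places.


Mean = (43 + 91 + 42 + 100) / 4 = 69.0
Variance = sum((x_i - mean)^2) / n = 712.5
Std = sqrt(712.5) = 26.6927
Z = (x - mean) / std
= (100 - 69.0) / 26.6927
= 31.0 / 26.6927
= 1.16

1.16


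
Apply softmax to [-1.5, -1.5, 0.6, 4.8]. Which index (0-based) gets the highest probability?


Softmax is a monotonic transformation, so it preserves the argmax.
We need to find the index of the maximum logit.
Index 0: -1.5
Index 1: -1.5
Index 2: 0.6
Index 3: 4.8
Maximum logit = 4.8 at index 3

3


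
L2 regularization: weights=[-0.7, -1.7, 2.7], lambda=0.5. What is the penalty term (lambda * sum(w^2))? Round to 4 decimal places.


Squaring each weight:
(-0.7)^2 = 0.49
(-1.7)^2 = 2.89
2.7^2 = 7.29
Sum of squares = 10.67
Penalty = 0.5 * 10.67 = 5.3350

5.3350


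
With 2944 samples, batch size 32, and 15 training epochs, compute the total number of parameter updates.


Iterations per epoch = 2944 / 32 = 92
Total updates = iterations_per_epoch * epochs
= 92 * 15
= 1380

1380


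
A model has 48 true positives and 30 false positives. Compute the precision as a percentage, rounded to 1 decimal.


Precision = TP / (TP + FP) * 100
= 48 / (48 + 30)
= 48 / 78
= 0.6154
= 61.5%

61.5


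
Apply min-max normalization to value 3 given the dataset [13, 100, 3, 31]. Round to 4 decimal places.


Min = 3, Max = 100
Range = 100 - 3 = 97
Scaled = (x - min) / (max - min)
= (3 - 3) / 97
= 0 / 97
= 0.0000

0.0000


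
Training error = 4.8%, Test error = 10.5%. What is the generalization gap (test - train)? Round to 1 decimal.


Generalization gap = test_error - train_error
= 10.5 - 4.8
= 5.7%
A moderate gap.

5.7


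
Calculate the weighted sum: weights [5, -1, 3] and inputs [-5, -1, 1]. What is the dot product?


Element-wise products:
5 * -5 = -25
-1 * -1 = 1
3 * 1 = 3
Sum = -25 + 1 + 3
= -21

-21


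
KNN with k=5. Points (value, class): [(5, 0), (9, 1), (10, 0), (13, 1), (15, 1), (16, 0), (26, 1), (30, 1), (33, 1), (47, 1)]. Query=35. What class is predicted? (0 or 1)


Distances from query 35:
Point 33 (class 1): distance = 2
Point 30 (class 1): distance = 5
Point 26 (class 1): distance = 9
Point 47 (class 1): distance = 12
Point 16 (class 0): distance = 19
K=5 nearest neighbors: classes = [1, 1, 1, 1, 0]
Votes for class 1: 4 / 5
Majority vote => class 1

1


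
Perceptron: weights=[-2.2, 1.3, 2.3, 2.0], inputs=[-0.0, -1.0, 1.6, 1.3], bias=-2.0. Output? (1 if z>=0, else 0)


z = w . x + b
= -2.2*-0.0 + 1.3*-1.0 + 2.3*1.6 + 2.0*1.3 + -2.0
= 0.0 + -1.3 + 3.68 + 2.6 + -2.0
= 4.98 + -2.0
= 2.98
Since z = 2.98 >= 0, output = 1

1


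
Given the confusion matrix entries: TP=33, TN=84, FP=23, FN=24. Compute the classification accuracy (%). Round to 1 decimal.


Accuracy = (TP + TN) / (TP + TN + FP + FN) * 100
= (33 + 84) / (33 + 84 + 23 + 24)
= 117 / 164
= 0.7134
= 71.3%

71.3


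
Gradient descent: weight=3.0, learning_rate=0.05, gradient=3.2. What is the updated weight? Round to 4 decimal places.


w_new = w_old - lr * gradient
= 3.0 - 0.05 * 3.2
= 3.0 - (0.16)
= 2.8400

2.8400


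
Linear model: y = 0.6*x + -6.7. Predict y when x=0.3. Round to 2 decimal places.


y = 0.6 * 0.3 + (-6.7)
= 0.18 + (-6.7)
= -6.52

-6.52


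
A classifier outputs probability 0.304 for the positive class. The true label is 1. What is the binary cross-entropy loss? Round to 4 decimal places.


For y=1: Loss = -log(p)
= -log(0.304)
= -(-1.1907)
= 1.1907

1.1907


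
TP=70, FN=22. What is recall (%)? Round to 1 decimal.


Recall = TP / (TP + FN) * 100
= 70 / (70 + 22)
= 70 / 92
= 0.7609
= 76.1%

76.1


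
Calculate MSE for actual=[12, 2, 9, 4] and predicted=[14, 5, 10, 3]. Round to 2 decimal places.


Differences: [-2, -3, -1, 1]
Squared errors: [4, 9, 1, 1]
Sum of squared errors = 15
MSE = 15 / 4 = 3.75

3.75


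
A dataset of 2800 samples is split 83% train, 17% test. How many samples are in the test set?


Train samples = 2800 * 83% = 2324
Test samples = 2800 - 2324
= 476

476


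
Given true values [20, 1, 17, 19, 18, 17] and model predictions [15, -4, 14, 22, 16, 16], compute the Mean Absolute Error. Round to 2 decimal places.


Absolute errors: [5, 5, 3, 3, 2, 1]
Sum of absolute errors = 19
MAE = 19 / 6 = 3.17

3.17


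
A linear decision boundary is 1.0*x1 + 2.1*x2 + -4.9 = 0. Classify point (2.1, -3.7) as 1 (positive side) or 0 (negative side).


Compute 1.0 * 2.1 + 2.1 * -3.7 + -4.9
= 2.1 + -7.77 + -4.9
= -10.57
Since -10.57 < 0, the point is on the negative side.

0


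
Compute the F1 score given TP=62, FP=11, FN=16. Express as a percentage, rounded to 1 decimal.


Precision = TP / (TP + FP) = 62 / 73 = 0.8493
Recall = TP / (TP + FN) = 62 / 78 = 0.7949
F1 = 2 * P * R / (P + R)
= 2 * 0.8493 * 0.7949 / (0.8493 + 0.7949)
= 1.3502 / 1.6442
= 0.8212
As percentage: 82.1%

82.1


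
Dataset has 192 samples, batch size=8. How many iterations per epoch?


Iterations per epoch = dataset_size / batch_size
= 192 / 8
= 24

24


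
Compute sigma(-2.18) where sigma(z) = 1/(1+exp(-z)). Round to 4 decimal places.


sigmoid(z) = 1 / (1 + exp(-z))
exp(-(-2.18)) = exp(2.18) = 8.8463
1 + 8.8463 = 9.8463
1 / 9.8463 = 0.1016

0.1016


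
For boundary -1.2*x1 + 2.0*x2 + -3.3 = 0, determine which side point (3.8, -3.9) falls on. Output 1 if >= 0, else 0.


Compute -1.2 * 3.8 + 2.0 * -3.9 + -3.3
= -4.56 + -7.8 + -3.3
= -15.66
Since -15.66 < 0, the point is on the negative side.

0


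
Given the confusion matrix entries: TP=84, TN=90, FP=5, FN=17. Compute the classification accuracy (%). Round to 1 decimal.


Accuracy = (TP + TN) / (TP + TN + FP + FN) * 100
= (84 + 90) / (84 + 90 + 5 + 17)
= 174 / 196
= 0.8878
= 88.8%

88.8


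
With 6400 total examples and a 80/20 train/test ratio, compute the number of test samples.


Train samples = 6400 * 80% = 5120
Test samples = 6400 - 5120
= 1280

1280


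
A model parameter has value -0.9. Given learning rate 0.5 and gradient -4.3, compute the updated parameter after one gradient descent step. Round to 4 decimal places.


w_new = w_old - lr * gradient
= -0.9 - 0.5 * -4.3
= -0.9 - (-2.15)
= 1.2500

1.2500


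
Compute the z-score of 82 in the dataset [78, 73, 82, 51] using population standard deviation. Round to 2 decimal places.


Mean = (78 + 73 + 82 + 51) / 4 = 71.0
Variance = sum((x_i - mean)^2) / n = 143.5
Std = sqrt(143.5) = 11.9791
Z = (x - mean) / std
= (82 - 71.0) / 11.9791
= 11.0 / 11.9791
= 0.92

0.92


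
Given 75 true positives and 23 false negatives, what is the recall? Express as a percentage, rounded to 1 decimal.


Recall = TP / (TP + FN) * 100
= 75 / (75 + 23)
= 75 / 98
= 0.7653
= 76.5%

76.5


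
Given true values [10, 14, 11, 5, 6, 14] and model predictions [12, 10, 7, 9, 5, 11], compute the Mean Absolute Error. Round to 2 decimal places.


Absolute errors: [2, 4, 4, 4, 1, 3]
Sum of absolute errors = 18
MAE = 18 / 6 = 3.00

3.00


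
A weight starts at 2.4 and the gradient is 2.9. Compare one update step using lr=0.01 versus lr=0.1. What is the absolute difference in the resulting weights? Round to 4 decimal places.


With lr=0.01: w_new = 2.4 - 0.01 * 2.9 = 2.371
With lr=0.1: w_new = 2.4 - 0.1 * 2.9 = 2.11
Absolute difference = |2.371 - 2.11|
= 0.2610

0.2610


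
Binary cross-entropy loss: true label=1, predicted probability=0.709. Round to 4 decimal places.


For y=1: Loss = -log(p)
= -log(0.709)
= -(-0.3439)
= 0.3439

0.3439


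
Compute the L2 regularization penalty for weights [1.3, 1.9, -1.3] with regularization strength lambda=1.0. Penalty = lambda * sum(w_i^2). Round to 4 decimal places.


Squaring each weight:
1.3^2 = 1.69
1.9^2 = 3.61
(-1.3)^2 = 1.69
Sum of squares = 6.99
Penalty = 1.0 * 6.99 = 6.9900

6.9900


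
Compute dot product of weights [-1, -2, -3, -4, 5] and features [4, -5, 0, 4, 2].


Element-wise products:
-1 * 4 = -4
-2 * -5 = 10
-3 * 0 = 0
-4 * 4 = -16
5 * 2 = 10
Sum = -4 + 10 + 0 + -16 + 10
= 0

0


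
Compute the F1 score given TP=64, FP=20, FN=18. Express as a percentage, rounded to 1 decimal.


Precision = TP / (TP + FP) = 64 / 84 = 0.7619
Recall = TP / (TP + FN) = 64 / 82 = 0.7805
F1 = 2 * P * R / (P + R)
= 2 * 0.7619 * 0.7805 / (0.7619 + 0.7805)
= 1.1893 / 1.5424
= 0.7711
As percentage: 77.1%

77.1


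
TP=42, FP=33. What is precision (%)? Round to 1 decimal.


Precision = TP / (TP + FP) * 100
= 42 / (42 + 33)
= 42 / 75
= 0.56
= 56.0%

56.0


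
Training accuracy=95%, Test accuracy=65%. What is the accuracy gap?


Gap = train_accuracy - test_accuracy
= 95 - 65
= 30%
This large gap strongly indicates overfitting.

30
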